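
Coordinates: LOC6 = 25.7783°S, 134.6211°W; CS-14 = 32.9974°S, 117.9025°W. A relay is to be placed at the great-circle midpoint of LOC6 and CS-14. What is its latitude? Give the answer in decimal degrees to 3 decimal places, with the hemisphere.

Bx = cos φ₂ cos Δλ = 0.803243,  By = cos φ₂ sin Δλ = 0.241269
φₘ = atan2(sin φ₁ + sin φ₂, √((cos φ₁ + Bx)² + By²)) = -29.64990°
λₘ = λ₁ + atan2(By, cos φ₁ + Bx) = -126.56091°

29.650°S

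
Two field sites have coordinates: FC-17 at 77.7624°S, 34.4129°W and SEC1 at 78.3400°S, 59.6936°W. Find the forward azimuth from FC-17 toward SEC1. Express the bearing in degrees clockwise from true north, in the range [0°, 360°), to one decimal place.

251.4°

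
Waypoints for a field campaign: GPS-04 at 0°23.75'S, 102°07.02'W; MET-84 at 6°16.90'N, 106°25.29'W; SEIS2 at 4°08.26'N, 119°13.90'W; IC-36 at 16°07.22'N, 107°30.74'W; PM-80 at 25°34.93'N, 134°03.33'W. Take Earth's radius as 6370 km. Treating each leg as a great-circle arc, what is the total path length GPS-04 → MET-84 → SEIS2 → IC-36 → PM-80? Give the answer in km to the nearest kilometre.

GPS-04: φ = -0.39583°, λ = -102.11700°
MET-84: φ = +6.28167°, λ = -106.42150°
SEIS2: φ = +4.13767°, λ = -119.23167°
IC-36: φ = +16.12033°, λ = -107.51233°
PM-80: φ = +25.58217°, λ = -134.05550°
GPS-04→MET-84: c = 0.138584 rad, d = 882.78 km
MET-84→SEIS2: c = 0.225762 rad, d = 1438.10 km
SEIS2→IC-36: c = 0.290025 rad, d = 1847.46 km
IC-36→PM-80: c = 0.462221 rad, d = 2944.35 km
Total = 882.78 + 1438.10 + 1847.46 + 2944.35 = 7112.69 km

7113 km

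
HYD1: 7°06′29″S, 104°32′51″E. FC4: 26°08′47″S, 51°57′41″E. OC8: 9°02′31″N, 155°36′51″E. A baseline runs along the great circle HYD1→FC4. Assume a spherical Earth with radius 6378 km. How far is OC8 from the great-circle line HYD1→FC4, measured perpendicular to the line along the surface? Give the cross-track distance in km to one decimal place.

941.5 km

HYD1: φ = -7.10806°, λ = +104.54750°
FC4: φ = -26.14639°, λ = +51.96139°
OC8: φ = +9.04194°, λ = +155.61417°
δ₁₃ = central angle HYD1→OC8 = 0.931800 rad  (haversine)
θ₁₃ = bearing HYD1→OC8 = 73.145°,  θ₁₂ = bearing HYD1→FC4 = 242.587°
dₓₜ = R·arcsin(sin δ₁₃ · sin(θ₁₃ − θ₁₂)) = 6378·arcsin(0.80269·sin(-169.442°)) = -941.504 km
|dₓₜ| = 941.504 km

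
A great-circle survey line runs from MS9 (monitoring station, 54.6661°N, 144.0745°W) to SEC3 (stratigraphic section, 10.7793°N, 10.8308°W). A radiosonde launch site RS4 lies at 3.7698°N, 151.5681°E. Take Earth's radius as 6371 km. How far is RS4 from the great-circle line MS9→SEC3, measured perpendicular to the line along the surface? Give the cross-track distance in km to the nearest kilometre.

δ₁₃ = central angle MS9→RS4 = 1.262563 rad  (haversine)
θ₁₃ = bearing MS9→RS4 = 250.744°,  θ₁₂ = bearing MS9→SEC3 = 47.435°
dₓₜ = R·arcsin(sin δ₁₃ · sin(θ₁₃ − θ₁₂)) = 6371·arcsin(0.95287·sin(203.308°)) = -2462.956 km
|dₓₜ| = 2462.956 km

2463 km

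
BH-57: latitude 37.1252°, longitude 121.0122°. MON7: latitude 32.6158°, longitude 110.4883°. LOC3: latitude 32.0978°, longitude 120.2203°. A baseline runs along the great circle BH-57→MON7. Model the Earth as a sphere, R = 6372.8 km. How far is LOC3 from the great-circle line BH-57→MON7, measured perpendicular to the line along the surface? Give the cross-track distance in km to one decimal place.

δ₁₃ = central angle BH-57→LOC3 = 0.088478 rad  (haversine)
θ₁₃ = bearing BH-57→LOC3 = 187.614°,  θ₁₂ = bearing BH-57→MON7 = 245.512°
dₓₜ = R·arcsin(sin δ₁₃ · sin(θ₁₃ − θ₁₂)) = 6372.8·arcsin(0.08836·sin(-57.898°)) = -477.464 km
|dₓₜ| = 477.464 km

477.5 km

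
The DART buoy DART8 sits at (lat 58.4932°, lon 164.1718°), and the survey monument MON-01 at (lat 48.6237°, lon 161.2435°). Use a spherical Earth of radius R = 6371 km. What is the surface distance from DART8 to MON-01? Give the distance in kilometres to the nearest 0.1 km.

1114.1 km

Δφ = -9.8695°,  Δλ = -2.9283°
a = sin²(Δφ/2) + cos φ₁ cos φ₂ sin²(Δλ/2) = 0.007625
c = 2·arcsin(√a) = 0.174867 rad = 10.0192°
d = R·c = 6371 × 0.174867 = 1114.1 km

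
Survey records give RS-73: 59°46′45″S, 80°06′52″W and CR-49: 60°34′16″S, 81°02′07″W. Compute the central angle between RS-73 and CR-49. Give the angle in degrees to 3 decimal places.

0.915°

RS-73: φ = -59.77917°, λ = -80.11444°
CR-49: φ = -60.57111°, λ = -81.03528°
Δφ = -0.7919°,  Δλ = -0.9208°
a = sin²(Δφ/2) + cos φ₁ cos φ₂ sin²(Δλ/2) = 0.000064
c = 2·arcsin(√a) = 0.015966 rad = 0.9148°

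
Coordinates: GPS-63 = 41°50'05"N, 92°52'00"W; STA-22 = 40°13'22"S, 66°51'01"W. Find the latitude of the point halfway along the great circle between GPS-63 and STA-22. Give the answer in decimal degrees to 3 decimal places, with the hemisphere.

0.827°N

GPS-63: φ = +41.83472°, λ = -92.86667°
STA-22: φ = -40.22278°, λ = -66.85028°
Bx = cos φ₂ cos Δλ = 0.686169,  By = cos φ₂ sin Δλ = 0.334910
φₘ = atan2(sin φ₁ + sin φ₂, √((cos φ₁ + Bx)² + By²)) = 0.82719°
λₘ = λ₁ + atan2(By, cos φ₁ + Bx) = -79.69644°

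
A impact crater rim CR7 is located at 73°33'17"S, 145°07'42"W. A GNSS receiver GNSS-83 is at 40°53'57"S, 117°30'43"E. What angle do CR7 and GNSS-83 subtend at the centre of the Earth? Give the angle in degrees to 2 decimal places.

CR7: φ = -73.55472°, λ = -145.12833°
GNSS-83: φ = -40.89917°, λ = +117.51194°
Δφ = 32.6556°,  Δλ = -97.3597°
a = sin²(Δφ/2) + cos φ₁ cos φ₂ sin²(Δλ/2) = 0.199733
c = 2·arcsin(√a) = 0.926627 rad = 53.0918°

53.09°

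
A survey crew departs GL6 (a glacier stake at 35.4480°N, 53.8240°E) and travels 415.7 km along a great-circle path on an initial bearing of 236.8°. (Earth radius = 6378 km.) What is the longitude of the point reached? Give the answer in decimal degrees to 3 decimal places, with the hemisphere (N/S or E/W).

50.083°E

δ = d/R = 415.7/6378 = 0.065177 rad
φ₂ = arcsin(sin φ₁ cos δ + cos φ₁ sin δ cos θ)
   = arcsin(0.57996·0.99788 + 0.81464·0.06513·-0.54756) = 33.34503°
λ₂ = λ₁ + atan2(sin θ sin δ cos φ₁, cos δ − sin φ₁ sin φ₂) = 50.08341°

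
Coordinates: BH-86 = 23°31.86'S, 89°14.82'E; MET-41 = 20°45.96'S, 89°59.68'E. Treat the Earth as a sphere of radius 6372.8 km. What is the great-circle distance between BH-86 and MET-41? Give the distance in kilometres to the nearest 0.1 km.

317.0 km

BH-86: φ = -23.53100°, λ = +89.24700°
MET-41: φ = -20.76600°, λ = +89.99467°
Δφ = 2.7650°,  Δλ = 0.7477°
a = sin²(Δφ/2) + cos φ₁ cos φ₂ sin²(Δλ/2) = 0.000619
c = 2·arcsin(√a) = 0.049748 rad = 2.8504°
d = R·c = 6372.8 × 0.049748 = 317.0 km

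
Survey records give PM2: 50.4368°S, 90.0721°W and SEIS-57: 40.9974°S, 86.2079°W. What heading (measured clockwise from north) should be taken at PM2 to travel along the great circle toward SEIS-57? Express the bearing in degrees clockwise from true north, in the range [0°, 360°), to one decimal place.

Δλ = 3.8642°
y = sin Δλ · cos φ₂ = 0.050863
x = cos φ₁ sin φ₂ − sin φ₁ cos φ₂ cos Δλ = 0.162682
θ = atan2(y, x) = 17.3622° → 17.3622° (mod 360°)

17.4°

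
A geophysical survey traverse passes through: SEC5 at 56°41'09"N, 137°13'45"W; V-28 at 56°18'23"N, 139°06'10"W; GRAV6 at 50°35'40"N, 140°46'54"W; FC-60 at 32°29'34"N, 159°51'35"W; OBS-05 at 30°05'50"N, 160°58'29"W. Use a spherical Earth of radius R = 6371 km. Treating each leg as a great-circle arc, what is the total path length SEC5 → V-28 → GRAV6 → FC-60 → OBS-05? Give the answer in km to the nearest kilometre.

3602 km

SEC5: φ = +56.68583°, λ = -137.22917°
V-28: φ = +56.30639°, λ = -139.10278°
GRAV6: φ = +50.59444°, λ = -140.78167°
FC-60: φ = +32.49278°, λ = -159.85972°
OBS-05: φ = +30.09722°, λ = -160.97472°
SEC5→V-28: c = 0.019226 rad, d = 122.49 km
V-28→GRAV6: c = 0.101200 rad, d = 644.74 km
GRAV6→FC-60: c = 0.399906 rad, d = 2547.80 km
FC-60→OBS-05: c = 0.044995 rad, d = 286.66 km
Total = 122.49 + 644.74 + 2547.80 + 286.66 = 3601.70 km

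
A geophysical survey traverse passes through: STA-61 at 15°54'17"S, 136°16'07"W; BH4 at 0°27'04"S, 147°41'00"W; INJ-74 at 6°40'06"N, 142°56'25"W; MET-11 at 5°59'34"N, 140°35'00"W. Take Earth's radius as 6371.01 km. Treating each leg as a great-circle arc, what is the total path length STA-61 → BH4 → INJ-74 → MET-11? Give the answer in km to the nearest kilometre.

STA-61: φ = -15.90472°, λ = -136.26861°
BH4: φ = -0.45111°, λ = -147.68333°
INJ-74: φ = +6.66833°, λ = -142.94028°
MET-11: φ = +5.99278°, λ = -140.58333°
STA-61→BH4: c = 0.333737 rad, d = 2126.24 km
BH4→INJ-74: c = 0.149211 rad, d = 950.62 km
INJ-74→MET-11: c = 0.042551 rad, d = 271.10 km
Total = 2126.24 + 950.62 + 271.10 = 3347.96 km

3348 km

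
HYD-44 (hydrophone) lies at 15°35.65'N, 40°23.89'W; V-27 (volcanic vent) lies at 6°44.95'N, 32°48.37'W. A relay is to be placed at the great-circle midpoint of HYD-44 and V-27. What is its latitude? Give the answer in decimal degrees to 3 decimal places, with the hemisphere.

11.196°N

HYD-44: φ = +15.59417°, λ = -40.39817°
V-27: φ = +6.74917°, λ = -32.80617°
Bx = cos φ₂ cos Δλ = 0.984365,  By = cos φ₂ sin Δλ = 0.131202
φₘ = atan2(sin φ₁ + sin φ₂, √((cos φ₁ + Bx)² + By²)) = 11.19560°
λₘ = λ₁ + atan2(By, cos φ₁ + Bx) = -36.54410°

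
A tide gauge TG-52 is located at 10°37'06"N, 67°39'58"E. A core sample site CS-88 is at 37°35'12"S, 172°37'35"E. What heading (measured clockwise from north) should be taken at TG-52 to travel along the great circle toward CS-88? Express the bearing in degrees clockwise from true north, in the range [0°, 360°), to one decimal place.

126.3°

TG-52: φ = +10.61833°, λ = +67.66611°
CS-88: φ = -37.58667°, λ = +172.62639°
Δλ = 104.9603°
y = sin Δλ · cos φ₂ = 0.765572
x = cos φ₁ sin φ₂ − sin φ₁ cos φ₂ cos Δλ = -0.561822
θ = atan2(y, x) = 126.2734° → 126.2734° (mod 360°)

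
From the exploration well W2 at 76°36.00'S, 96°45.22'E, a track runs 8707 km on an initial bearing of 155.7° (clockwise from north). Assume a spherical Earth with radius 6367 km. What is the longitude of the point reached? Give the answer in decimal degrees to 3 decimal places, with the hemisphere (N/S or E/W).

109.378°W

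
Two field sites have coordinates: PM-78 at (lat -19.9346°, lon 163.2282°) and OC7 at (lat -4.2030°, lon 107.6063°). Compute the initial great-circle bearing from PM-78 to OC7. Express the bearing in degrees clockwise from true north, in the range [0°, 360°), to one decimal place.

278.5°

Δλ = -55.6219°
y = sin Δλ · cos φ₂ = -0.823110
x = cos φ₁ sin φ₂ − sin φ₁ cos φ₂ cos Δλ = 0.123100
θ = atan2(y, x) = -81.4942° → 278.5058° (mod 360°)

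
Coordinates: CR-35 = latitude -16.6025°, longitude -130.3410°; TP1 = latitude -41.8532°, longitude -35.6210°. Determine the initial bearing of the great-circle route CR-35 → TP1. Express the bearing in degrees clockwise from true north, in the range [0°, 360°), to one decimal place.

Δλ = 94.7200°
y = sin Δλ · cos φ₂ = 0.742331
x = cos φ₁ sin φ₂ − sin φ₁ cos φ₂ cos Δλ = -0.656921
θ = atan2(y, x) = 131.5070° → 131.5070° (mod 360°)

131.5°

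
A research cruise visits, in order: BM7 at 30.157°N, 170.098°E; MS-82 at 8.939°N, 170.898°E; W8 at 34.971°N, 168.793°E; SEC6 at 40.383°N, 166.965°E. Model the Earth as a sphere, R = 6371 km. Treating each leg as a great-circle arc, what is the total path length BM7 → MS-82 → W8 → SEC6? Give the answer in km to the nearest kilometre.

BM7→MS-82: c = 0.370554 rad, d = 2360.80 km
MS-82→W8: c = 0.455587 rad, d = 2902.55 km
W8→SEC6: c = 0.097767 rad, d = 622.88 km
Total = 2360.80 + 2902.55 + 622.88 = 5886.22 km

5886 km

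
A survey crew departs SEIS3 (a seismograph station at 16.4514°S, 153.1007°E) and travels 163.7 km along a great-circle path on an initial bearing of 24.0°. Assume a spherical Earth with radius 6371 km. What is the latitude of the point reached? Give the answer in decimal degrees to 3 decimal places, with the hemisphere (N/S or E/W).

15.106°S

δ = d/R = 163.7/6371 = 0.025695 rad
φ₂ = arcsin(sin φ₁ cos δ + cos φ₁ sin δ cos θ)
   = arcsin(-0.28320·0.99967 + 0.95906·0.02569·0.91355) = -15.10559°
λ₂ = λ₁ + atan2(sin θ sin δ cos φ₁, cos δ − sin φ₁ sin φ₂) = 153.72087°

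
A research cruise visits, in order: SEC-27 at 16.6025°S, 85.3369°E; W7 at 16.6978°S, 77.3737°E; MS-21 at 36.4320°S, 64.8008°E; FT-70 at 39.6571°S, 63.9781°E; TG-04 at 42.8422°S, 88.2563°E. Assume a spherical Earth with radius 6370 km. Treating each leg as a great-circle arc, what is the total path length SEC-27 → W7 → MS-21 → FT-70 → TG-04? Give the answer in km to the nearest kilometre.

SEC-27→W7: c = 0.133158 rad, d = 848.22 km
W7→MS-21: c = 0.395539 rad, d = 2519.58 km
MS-21→FT-70: c = 0.057412 rad, d = 365.72 km
FT-70→TG-04: c = 0.322232 rad, d = 2052.62 km
Total = 848.22 + 2519.58 + 365.72 + 2052.62 = 5786.13 km

5786 km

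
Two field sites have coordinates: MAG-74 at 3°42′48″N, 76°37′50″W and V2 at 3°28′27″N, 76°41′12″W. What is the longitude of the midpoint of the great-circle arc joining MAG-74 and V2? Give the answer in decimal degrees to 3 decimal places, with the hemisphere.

MAG-74: φ = +3.71333°, λ = -76.63056°
V2: φ = +3.47417°, λ = -76.68667°
Bx = cos φ₂ cos Δλ = 0.998162,  By = cos φ₂ sin Δλ = -0.000978
φₘ = atan2(sin φ₁ + sin φ₂, √((cos φ₁ + Bx)² + By²)) = 3.59375°
λₘ = λ₁ + atan2(By, cos φ₁ + Bx) = -76.65861°

76.659°W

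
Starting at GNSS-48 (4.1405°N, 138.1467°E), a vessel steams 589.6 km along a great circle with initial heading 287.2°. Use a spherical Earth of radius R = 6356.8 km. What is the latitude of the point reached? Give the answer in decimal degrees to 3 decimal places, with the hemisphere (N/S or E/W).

5.694°N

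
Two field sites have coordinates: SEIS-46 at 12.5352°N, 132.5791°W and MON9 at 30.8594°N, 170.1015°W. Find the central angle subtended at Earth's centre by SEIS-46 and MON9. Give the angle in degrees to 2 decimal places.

Δφ = 18.3242°,  Δλ = -37.5224°
a = sin²(Δφ/2) + cos φ₁ cos φ₂ sin²(Δλ/2) = 0.112035
c = 2·arcsin(√a) = 0.682608 rad = 39.1105°

39.11°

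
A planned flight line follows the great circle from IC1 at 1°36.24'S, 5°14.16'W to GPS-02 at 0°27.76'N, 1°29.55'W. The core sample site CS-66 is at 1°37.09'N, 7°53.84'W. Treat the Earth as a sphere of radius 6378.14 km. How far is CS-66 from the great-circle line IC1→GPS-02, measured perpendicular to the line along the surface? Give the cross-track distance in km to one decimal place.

457.1 km

IC1: φ = -1.60400°, λ = -5.23600°
GPS-02: φ = +0.46267°, λ = -1.49250°
CS-66: φ = +1.61817°, λ = -7.89733°
δ₁₃ = central angle IC1→CS-66 = 0.072936 rad  (haversine)
θ₁₃ = bearing IC1→CS-66 = 320.437°,  θ₁₂ = bearing IC1→GPS-02 = 61.126°
dₓₜ = R·arcsin(sin δ₁₃ · sin(θ₁₃ − θ₁₂)) = 6378.14·arcsin(0.07287·sin(259.311°)) = -457.107 km
|dₓₜ| = 457.107 km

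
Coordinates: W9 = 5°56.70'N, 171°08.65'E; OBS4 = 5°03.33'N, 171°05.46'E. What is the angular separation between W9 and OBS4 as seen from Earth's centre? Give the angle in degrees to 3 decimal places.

W9: φ = +5.94500°, λ = +171.14417°
OBS4: φ = +5.05550°, λ = +171.09100°
Δφ = -0.8895°,  Δλ = -0.0532°
a = sin²(Δφ/2) + cos φ₁ cos φ₂ sin²(Δλ/2) = 0.000060
c = 2·arcsin(√a) = 0.015552 rad = 0.8911°

0.891°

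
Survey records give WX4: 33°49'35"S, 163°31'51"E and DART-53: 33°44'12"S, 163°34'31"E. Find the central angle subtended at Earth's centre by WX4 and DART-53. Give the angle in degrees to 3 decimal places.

WX4: φ = -33.82639°, λ = +163.53083°
DART-53: φ = -33.73667°, λ = +163.57528°
Δφ = 0.0897°,  Δλ = 0.0444°
a = sin²(Δφ/2) + cos φ₁ cos φ₂ sin²(Δλ/2) = 0.000001
c = 2·arcsin(√a) = 0.001693 rad = 0.0970°

0.097°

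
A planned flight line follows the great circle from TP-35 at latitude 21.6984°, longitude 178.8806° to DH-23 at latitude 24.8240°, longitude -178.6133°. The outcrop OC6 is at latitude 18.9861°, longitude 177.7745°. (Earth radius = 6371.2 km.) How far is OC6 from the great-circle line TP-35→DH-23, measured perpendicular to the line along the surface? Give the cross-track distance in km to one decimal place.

82.3 km

δ₁₃ = central angle TP-35→OC6 = 0.050680 rad  (haversine)
θ₁₃ = bearing TP-35→OC6 = 201.120°,  θ₁₂ = bearing TP-35→DH-23 = 35.889°
dₓₜ = R·arcsin(sin δ₁₃ · sin(θ₁₃ − θ₁₂)) = 6371.2·arcsin(0.05066·sin(165.231°)) = 82.278 km
|dₓₜ| = 82.278 km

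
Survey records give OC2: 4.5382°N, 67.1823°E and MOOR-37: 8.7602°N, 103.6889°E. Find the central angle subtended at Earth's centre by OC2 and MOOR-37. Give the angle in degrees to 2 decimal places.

36.49°

Δφ = 4.2220°,  Δλ = 36.5066°
a = sin²(Δφ/2) + cos φ₁ cos φ₂ sin²(Δλ/2) = 0.098014
c = 2·arcsin(√a) = 0.636852 rad = 36.4890°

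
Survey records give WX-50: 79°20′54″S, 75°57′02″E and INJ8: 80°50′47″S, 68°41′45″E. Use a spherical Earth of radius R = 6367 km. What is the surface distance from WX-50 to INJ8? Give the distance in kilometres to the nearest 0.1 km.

WX-50: φ = -79.34833°, λ = +75.95056°
INJ8: φ = -80.84639°, λ = +68.69583°
Δφ = -1.4981°,  Δλ = -7.2547°
a = sin²(Δφ/2) + cos φ₁ cos φ₂ sin²(Δλ/2) = 0.000289
c = 2·arcsin(√a) = 0.033978 rad = 1.9468°
d = R·c = 6367 × 0.033978 = 216.3 km

216.3 km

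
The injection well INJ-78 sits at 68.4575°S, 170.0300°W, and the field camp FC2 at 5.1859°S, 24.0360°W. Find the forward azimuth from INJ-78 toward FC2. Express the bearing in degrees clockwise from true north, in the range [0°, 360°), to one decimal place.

Δλ = 145.9940°
y = sin Δλ · cos φ₂ = 0.556990
x = cos φ₁ sin φ₂ − sin φ₁ cos φ₂ cos Δλ = -0.801104
θ = atan2(y, x) = 145.1900° → 145.1900° (mod 360°)

145.2°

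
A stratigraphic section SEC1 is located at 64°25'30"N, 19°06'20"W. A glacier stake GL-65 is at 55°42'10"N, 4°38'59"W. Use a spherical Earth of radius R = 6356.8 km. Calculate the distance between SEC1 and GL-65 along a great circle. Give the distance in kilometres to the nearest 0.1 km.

SEC1: φ = +64.42500°, λ = -19.10556°
GL-65: φ = +55.70278°, λ = -4.64972°
Δφ = -8.7222°,  Δλ = 14.4558°
a = sin²(Δφ/2) + cos φ₁ cos φ₂ sin²(Δλ/2) = 0.009633
c = 2·arcsin(√a) = 0.196613 rad = 11.2651°
d = R·c = 6356.8 × 0.196613 = 1249.8 km

1249.8 km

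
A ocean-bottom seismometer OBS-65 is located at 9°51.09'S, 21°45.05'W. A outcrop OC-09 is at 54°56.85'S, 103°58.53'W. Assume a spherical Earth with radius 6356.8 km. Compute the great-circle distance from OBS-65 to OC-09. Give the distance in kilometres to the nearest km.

8597 km

OBS-65: φ = -9.85150°, λ = -21.75083°
OC-09: φ = -54.94750°, λ = -103.97550°
Δφ = -45.0960°,  Δλ = -82.2247°
a = sin²(Δφ/2) + cos φ₁ cos φ₂ sin²(Δλ/2) = 0.391691
c = 2·arcsin(√a) = 1.352448 rad = 77.4896°
d = R·c = 6356.8 × 1.352448 = 8597.2 km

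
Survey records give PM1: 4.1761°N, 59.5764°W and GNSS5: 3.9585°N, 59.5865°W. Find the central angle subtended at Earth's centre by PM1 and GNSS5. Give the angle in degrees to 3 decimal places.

Δφ = -0.2176°,  Δλ = -0.0101°
a = sin²(Δφ/2) + cos φ₁ cos φ₂ sin²(Δλ/2) = 0.000004
c = 2·arcsin(√a) = 0.003802 rad = 0.2178°

0.218°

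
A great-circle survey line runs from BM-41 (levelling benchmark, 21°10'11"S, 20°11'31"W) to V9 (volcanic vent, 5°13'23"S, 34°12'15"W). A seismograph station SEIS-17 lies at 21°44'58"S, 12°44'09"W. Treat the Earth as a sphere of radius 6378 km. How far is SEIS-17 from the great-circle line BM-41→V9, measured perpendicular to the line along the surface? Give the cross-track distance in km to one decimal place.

512.5 km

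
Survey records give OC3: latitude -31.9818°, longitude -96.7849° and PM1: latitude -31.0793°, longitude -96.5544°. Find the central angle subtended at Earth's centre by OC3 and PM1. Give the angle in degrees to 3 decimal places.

0.924°

Δφ = 0.9025°,  Δλ = 0.2305°
a = sin²(Δφ/2) + cos φ₁ cos φ₂ sin²(Δλ/2) = 0.000065
c = 2·arcsin(√a) = 0.016121 rad = 0.9236°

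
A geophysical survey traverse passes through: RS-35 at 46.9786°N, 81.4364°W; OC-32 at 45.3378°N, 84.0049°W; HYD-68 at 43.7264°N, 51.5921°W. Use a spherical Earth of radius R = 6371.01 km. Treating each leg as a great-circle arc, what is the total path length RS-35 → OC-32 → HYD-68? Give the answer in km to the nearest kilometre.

RS-35→OC-32: c = 0.042237 rad, d = 269.09 km
OC-32→HYD-68: c = 0.401522 rad, d = 2558.10 km
Total = 269.09 + 2558.10 = 2827.19 km

2827 km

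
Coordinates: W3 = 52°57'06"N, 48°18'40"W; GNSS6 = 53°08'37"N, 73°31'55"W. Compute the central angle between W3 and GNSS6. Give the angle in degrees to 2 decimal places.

15.08°

W3: φ = +52.95167°, λ = -48.31111°
GNSS6: φ = +53.14361°, λ = -73.53194°
Δφ = 0.1919°,  Δλ = -25.2208°
a = sin²(Δφ/2) + cos φ₁ cos φ₂ sin²(Δλ/2) = 0.017228
c = 2·arcsin(√a) = 0.263267 rad = 15.0841°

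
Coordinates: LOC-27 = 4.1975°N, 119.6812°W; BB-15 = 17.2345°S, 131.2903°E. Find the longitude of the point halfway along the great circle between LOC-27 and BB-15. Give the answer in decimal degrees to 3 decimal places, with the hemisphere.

172.458°W

Bx = cos φ₂ cos Δλ = -0.311399,  By = cos φ₂ sin Δλ = -0.902910
φₘ = atan2(sin φ₁ + sin φ₂, √((cos φ₁ + Bx)² + By²)) = -11.13046°
λₘ = λ₁ + atan2(By, cos φ₁ + Bx) = -172.45817°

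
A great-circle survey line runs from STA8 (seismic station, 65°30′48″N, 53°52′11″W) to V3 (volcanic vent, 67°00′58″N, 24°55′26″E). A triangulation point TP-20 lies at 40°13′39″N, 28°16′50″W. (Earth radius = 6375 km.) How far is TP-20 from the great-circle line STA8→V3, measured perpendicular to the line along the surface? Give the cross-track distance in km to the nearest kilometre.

3240 km

STA8: φ = +65.51333°, λ = -53.86972°
V3: φ = +67.01611°, λ = +24.92389°
TP-20: φ = +40.22750°, λ = -28.28056°
δ₁₃ = central angle STA8→TP-20 = 0.509171 rad  (haversine)
θ₁₃ = bearing STA8→TP-20 = 137.429°,  θ₁₂ = bearing STA8→V3 = 50.789°
dₓₜ = R·arcsin(sin δ₁₃ · sin(θ₁₃ − θ₁₂)) = 6375·arcsin(0.48745·sin(86.641°)) = 3239.853 km
|dₓₜ| = 3239.853 km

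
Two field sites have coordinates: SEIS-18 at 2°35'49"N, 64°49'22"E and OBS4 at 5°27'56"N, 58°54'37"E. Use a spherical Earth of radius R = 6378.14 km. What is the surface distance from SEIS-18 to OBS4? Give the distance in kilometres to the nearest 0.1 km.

SEIS-18: φ = +2.59694°, λ = +64.82278°
OBS4: φ = +5.46556°, λ = +58.91028°
Δφ = 2.8686°,  Δλ = -5.9125°
a = sin²(Δφ/2) + cos φ₁ cos φ₂ sin²(Δλ/2) = 0.003272
c = 2·arcsin(√a) = 0.114457 rad = 6.5579°
d = R·c = 6378.14 × 0.114457 = 730.0 km

730.0 km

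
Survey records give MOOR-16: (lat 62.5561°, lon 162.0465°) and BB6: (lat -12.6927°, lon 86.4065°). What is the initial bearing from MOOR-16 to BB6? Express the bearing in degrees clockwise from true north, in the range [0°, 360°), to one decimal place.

Δλ = -75.6400°
y = sin Δλ · cos φ₂ = -0.945083
x = cos φ₁ sin φ₂ − sin φ₁ cos φ₂ cos Δλ = -0.315989
θ = atan2(y, x) = -108.4874° → 251.5126° (mod 360°)

251.5°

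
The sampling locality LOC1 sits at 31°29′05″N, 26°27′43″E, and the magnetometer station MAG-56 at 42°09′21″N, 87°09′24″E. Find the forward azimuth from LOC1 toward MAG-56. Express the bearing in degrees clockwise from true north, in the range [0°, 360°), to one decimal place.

LOC1: φ = +31.48472°, λ = +26.46194°
MAG-56: φ = +42.15583°, λ = +87.15667°
Δλ = 60.6947°
y = sin Δλ · cos φ₂ = 0.646451
x = cos φ₁ sin φ₂ − sin φ₁ cos φ₂ cos Δλ = 0.382836
θ = atan2(y, x) = 59.3654° → 59.3654° (mod 360°)

59.4°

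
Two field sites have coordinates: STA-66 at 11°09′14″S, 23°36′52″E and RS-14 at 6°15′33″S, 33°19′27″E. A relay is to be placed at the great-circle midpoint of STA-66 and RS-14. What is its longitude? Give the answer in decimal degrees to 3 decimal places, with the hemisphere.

STA-66: φ = -11.15389°, λ = +23.61444°
RS-14: φ = -6.25917°, λ = +33.32417°
Bx = cos φ₂ cos Δλ = 0.979799,  By = cos φ₂ sin Δλ = 0.167651
φₘ = atan2(sin φ₁ + sin φ₂, √((cos φ₁ + Bx)² + By²)) = -8.73739°
λₘ = λ₁ + atan2(By, cos φ₁ + Bx) = 28.50116°

28.501°E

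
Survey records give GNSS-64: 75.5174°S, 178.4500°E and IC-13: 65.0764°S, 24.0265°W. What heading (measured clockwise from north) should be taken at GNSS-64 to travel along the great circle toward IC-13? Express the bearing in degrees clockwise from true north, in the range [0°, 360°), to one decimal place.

165.1°

Δλ = 157.5235°
y = sin Δλ · cos φ₂ = 0.161107
x = cos φ₁ sin φ₂ − sin φ₁ cos φ₂ cos Δλ = -0.603820
θ = atan2(y, x) = 165.0608° → 165.0608° (mod 360°)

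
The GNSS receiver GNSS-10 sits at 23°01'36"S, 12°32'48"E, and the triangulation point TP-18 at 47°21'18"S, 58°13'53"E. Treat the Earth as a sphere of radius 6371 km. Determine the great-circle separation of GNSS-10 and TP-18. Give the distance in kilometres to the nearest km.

GNSS-10: φ = -23.02667°, λ = +12.54667°
TP-18: φ = -47.35500°, λ = +58.23139°
Δφ = -24.3283°,  Δλ = 45.6847°
a = sin²(Δφ/2) + cos φ₁ cos φ₂ sin²(Δλ/2) = 0.138356
c = 2·arcsin(√a) = 0.762245 rad = 43.6734°
d = R·c = 6371 × 0.762245 = 4856.3 km

4856 km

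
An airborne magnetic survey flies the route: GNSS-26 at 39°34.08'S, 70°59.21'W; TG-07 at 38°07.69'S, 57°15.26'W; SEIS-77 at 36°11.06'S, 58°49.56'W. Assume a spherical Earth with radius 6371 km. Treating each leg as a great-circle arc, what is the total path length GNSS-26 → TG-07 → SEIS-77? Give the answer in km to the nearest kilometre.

GNSS-26: φ = -39.56800°, λ = -70.98683°
TG-07: φ = -38.12817°, λ = -57.25433°
SEIS-77: φ = -36.18433°, λ = -58.82600°
GNSS-26→TG-07: c = 0.188158 rad, d = 1198.76 km
TG-07→SEIS-77: c = 0.040358 rad, d = 257.12 km
Total = 1198.76 + 257.12 = 1455.88 km

1456 km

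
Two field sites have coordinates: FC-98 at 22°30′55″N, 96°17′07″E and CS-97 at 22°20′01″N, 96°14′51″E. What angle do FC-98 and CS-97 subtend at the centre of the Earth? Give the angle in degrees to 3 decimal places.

0.185°

FC-98: φ = +22.51528°, λ = +96.28528°
CS-97: φ = +22.33361°, λ = +96.24750°
Δφ = -0.1817°,  Δλ = -0.0378°
a = sin²(Δφ/2) + cos φ₁ cos φ₂ sin²(Δλ/2) = 0.000003
c = 2·arcsin(√a) = 0.003229 rad = 0.1850°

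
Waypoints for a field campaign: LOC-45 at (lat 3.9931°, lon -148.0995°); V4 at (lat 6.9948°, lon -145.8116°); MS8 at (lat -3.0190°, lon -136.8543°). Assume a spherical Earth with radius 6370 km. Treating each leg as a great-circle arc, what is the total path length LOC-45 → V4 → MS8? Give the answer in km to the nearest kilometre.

1911 km

LOC-45→V4: c = 0.065759 rad, d = 418.88 km
V4→MS8: c = 0.234296 rad, d = 1492.46 km
Total = 418.88 + 1492.46 = 1911.35 km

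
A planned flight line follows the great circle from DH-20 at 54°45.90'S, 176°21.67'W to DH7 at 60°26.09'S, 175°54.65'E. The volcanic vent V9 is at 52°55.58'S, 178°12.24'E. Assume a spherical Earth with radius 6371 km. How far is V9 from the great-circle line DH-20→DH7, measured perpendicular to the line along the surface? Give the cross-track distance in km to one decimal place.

DH-20: φ = -54.76500°, λ = -176.36117°
DH7: φ = -60.43483°, λ = +175.91083°
V9: φ = -52.92633°, λ = +178.20400°
δ₁₃ = central angle DH-20→V9 = 0.064484 rad  (haversine)
θ₁₃ = bearing DH-20→V9 = 297.617°,  θ₁₂ = bearing DH-20→DH7 = 212.927°
dₓₜ = R·arcsin(sin δ₁₃ · sin(θ₁₃ − θ₁₂)) = 6371·arcsin(0.06444·sin(84.691°)) = 409.062 km
|dₓₜ| = 409.062 km

409.1 km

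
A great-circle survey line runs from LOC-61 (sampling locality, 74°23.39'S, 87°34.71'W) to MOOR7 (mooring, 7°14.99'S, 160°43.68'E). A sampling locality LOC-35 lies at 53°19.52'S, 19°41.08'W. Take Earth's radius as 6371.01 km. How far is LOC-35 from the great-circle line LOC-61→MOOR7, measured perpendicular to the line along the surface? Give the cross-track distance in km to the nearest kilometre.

1372 km

LOC-61: φ = -74.38983°, λ = -87.57850°
MOOR7: φ = -7.24983°, λ = +160.72800°
LOC-35: φ = -53.32533°, λ = -19.68467°
δ₁₃ = central angle LOC-61→LOC-35 = 0.586398 rad  (haversine)
θ₁₃ = bearing LOC-61→LOC-35 = 89.932°,  θ₁₂ = bearing LOC-61→MOOR7 = 247.218°
dₓₜ = R·arcsin(sin δ₁₃ · sin(θ₁₃ − θ₁₂)) = 6371.01·arcsin(0.55336·sin(-157.286°)) = -1371.869 km
|dₓₜ| = 1371.869 km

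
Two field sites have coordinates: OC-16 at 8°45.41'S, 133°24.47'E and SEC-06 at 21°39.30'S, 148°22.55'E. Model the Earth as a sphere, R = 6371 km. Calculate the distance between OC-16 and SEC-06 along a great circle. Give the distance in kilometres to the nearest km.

2150 km

OC-16: φ = -8.75683°, λ = +133.40783°
SEC-06: φ = -21.65500°, λ = +148.37583°
Δφ = -12.8982°,  Δλ = 14.9680°
a = sin²(Δφ/2) + cos φ₁ cos φ₂ sin²(Δλ/2) = 0.028200
c = 2·arcsin(√a) = 0.337454 rad = 19.3347°
d = R·c = 6371 × 0.337454 = 2149.9 km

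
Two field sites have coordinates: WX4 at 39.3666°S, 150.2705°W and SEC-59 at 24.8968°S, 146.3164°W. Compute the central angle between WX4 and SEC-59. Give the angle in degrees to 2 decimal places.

Δφ = 14.4698°,  Δλ = 3.9541°
a = sin²(Δφ/2) + cos φ₁ cos φ₂ sin²(Δλ/2) = 0.016695
c = 2·arcsin(√a) = 0.259142 rad = 14.8477°

14.85°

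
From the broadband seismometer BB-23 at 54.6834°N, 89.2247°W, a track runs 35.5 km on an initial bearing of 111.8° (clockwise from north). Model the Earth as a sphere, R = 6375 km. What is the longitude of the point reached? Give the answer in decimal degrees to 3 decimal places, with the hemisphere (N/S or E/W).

88.714°W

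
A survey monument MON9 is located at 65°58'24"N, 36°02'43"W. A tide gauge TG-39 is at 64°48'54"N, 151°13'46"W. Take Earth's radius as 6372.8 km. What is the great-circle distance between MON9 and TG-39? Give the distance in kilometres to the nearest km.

4579 km

MON9: φ = +65.97333°, λ = -36.04528°
TG-39: φ = +64.81500°, λ = -151.22944°
Δφ = -1.1583°,  Δλ = -115.1842°
a = sin²(Δφ/2) + cos φ₁ cos φ₂ sin²(Δλ/2) = 0.123599
c = 2·arcsin(√a) = 0.718488 rad = 41.1663°
d = R·c = 6372.8 × 0.718488 = 4578.8 km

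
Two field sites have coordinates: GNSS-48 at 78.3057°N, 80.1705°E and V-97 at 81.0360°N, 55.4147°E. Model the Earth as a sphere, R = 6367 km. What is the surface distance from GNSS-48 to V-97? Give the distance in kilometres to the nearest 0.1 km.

Δφ = 2.7303°,  Δλ = -24.7558°
a = sin²(Δφ/2) + cos φ₁ cos φ₂ sin²(Δλ/2) = 0.002019
c = 2·arcsin(√a) = 0.089892 rad = 5.1504°
d = R·c = 6367 × 0.089892 = 572.3 km

572.3 km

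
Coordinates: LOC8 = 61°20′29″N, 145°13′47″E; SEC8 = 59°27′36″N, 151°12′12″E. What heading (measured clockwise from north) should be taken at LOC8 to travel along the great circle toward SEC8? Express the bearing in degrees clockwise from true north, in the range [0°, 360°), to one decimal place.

119.9°

LOC8: φ = +61.34139°, λ = +145.22972°
SEC8: φ = +59.46000°, λ = +151.20333°
Δλ = 5.9736°
y = sin Δλ · cos φ₂ = 0.052882
x = cos φ₁ sin φ₂ − sin φ₁ cos φ₂ cos Δλ = -0.030409
θ = atan2(y, x) = 119.9005° → 119.9005° (mod 360°)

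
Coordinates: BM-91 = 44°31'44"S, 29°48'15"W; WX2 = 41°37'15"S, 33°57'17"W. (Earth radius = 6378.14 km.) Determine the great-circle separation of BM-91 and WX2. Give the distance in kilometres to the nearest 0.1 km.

467.5 km

BM-91: φ = -44.52889°, λ = -29.80417°
WX2: φ = -41.62083°, λ = -33.95472°
Δφ = 2.9081°,  Δλ = -4.1506°
a = sin²(Δφ/2) + cos φ₁ cos φ₂ sin²(Δλ/2) = 0.001343
c = 2·arcsin(√a) = 0.073303 rad = 4.2000°
d = R·c = 6378.14 × 0.073303 = 467.5 km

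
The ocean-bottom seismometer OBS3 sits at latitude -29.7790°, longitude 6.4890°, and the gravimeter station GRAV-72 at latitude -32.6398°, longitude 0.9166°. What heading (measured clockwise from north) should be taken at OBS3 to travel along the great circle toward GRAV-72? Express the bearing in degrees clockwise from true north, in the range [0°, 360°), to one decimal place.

237.6°

Δλ = -5.5724°
y = sin Δλ · cos φ₂ = -0.081769
x = cos φ₁ sin φ₂ − sin φ₁ cos φ₂ cos Δλ = -0.051886
θ = atan2(y, x) = -122.3970° → 237.6030° (mod 360°)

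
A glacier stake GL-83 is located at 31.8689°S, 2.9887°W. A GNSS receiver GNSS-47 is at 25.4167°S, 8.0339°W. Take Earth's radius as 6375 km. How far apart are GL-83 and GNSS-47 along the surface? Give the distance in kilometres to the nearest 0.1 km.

870.4 km

Δφ = 6.4522°,  Δλ = -5.0452°
a = sin²(Δφ/2) + cos φ₁ cos φ₂ sin²(Δλ/2) = 0.004653
c = 2·arcsin(√a) = 0.136531 rad = 7.8227°
d = R·c = 6375 × 0.136531 = 870.4 km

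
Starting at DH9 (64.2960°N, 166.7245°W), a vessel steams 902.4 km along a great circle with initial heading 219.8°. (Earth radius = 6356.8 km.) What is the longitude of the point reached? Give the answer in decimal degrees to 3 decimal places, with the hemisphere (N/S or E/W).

δ = d/R = 902.4/6356.8 = 0.141958 rad
φ₂ = arcsin(sin φ₁ cos δ + cos φ₁ sin δ cos θ)
   = arcsin(0.90105·0.98994 + 0.43372·0.14148·-0.76828) = 57.65460°
λ₂ = λ₁ + atan2(sin θ sin δ cos φ₁, cos δ − sin φ₁ sin φ₂) = -176.46996°

176.470°W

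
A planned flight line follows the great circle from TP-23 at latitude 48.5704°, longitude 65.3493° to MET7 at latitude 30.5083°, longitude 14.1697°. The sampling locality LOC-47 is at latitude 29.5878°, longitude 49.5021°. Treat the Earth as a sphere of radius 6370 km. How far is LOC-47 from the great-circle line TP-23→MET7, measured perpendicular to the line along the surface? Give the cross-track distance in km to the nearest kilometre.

1772 km

δ₁₃ = central angle TP-23→LOC-47 = 0.393043 rad  (haversine)
θ₁₃ = bearing TP-23→LOC-47 = 218.317°,  θ₁₂ = bearing TP-23→MET7 = 264.129°
dₓₜ = R·arcsin(sin δ₁₃ · sin(θ₁₃ − θ₁₂)) = 6370·arcsin(0.38300·sin(-45.812°)) = -1772.192 km
|dₓₜ| = 1772.192 km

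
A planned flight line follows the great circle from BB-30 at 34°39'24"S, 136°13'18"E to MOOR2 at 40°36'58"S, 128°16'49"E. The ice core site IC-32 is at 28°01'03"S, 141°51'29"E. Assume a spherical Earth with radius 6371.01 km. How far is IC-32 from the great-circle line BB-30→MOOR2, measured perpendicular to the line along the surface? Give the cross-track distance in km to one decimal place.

106.2 km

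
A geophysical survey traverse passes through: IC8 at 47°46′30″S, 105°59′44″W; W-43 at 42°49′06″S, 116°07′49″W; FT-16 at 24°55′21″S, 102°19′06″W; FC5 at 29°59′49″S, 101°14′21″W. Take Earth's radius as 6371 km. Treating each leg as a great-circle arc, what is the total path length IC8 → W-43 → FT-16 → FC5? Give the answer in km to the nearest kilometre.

3895 km

IC8: φ = -47.77500°, λ = -105.99556°
W-43: φ = -42.81833°, λ = -116.13028°
FT-16: φ = -24.92250°, λ = -102.31833°
FC5: φ = -29.99694°, λ = -101.23917°
IC8→W-43: c = 0.151349 rad, d = 964.24 km
W-43→FT-16: c = 0.369849 rad, d = 2356.31 km
FT-16→FC5: c = 0.090127 rad, d = 574.20 km
Total = 964.24 + 2356.31 + 574.20 = 3894.75 km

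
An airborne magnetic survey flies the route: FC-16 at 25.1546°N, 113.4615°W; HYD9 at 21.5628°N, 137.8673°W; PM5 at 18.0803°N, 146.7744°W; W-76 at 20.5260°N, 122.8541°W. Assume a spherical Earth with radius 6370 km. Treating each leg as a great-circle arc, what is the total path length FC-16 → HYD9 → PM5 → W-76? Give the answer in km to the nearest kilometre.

6050 km

FC-16→HYD9: c = 0.395478 rad, d = 2519.19 km
HYD9→PM5: c = 0.158331 rad, d = 1008.57 km
PM5→W-76: c = 0.395967 rad, d = 2522.31 km
Total = 2519.19 + 1008.57 + 2522.31 = 6050.07 km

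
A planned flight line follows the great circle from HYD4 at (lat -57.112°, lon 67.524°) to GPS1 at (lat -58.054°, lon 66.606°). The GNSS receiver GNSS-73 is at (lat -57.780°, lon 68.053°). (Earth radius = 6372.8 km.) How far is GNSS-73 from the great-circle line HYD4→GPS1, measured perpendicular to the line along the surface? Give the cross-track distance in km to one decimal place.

δ₁₃ = central angle HYD4→GNSS-73 = 0.012673 rad  (haversine)
θ₁₃ = bearing HYD4→GNSS-73 = 157.143°,  θ₁₂ = bearing HYD4→GPS1 = 207.197°
dₓₜ = R·arcsin(sin δ₁₃ · sin(θ₁₃ − θ₁₂)) = 6372.8·arcsin(0.01267·sin(-50.054°)) = -61.916 km
|dₓₜ| = 61.916 km

61.9 km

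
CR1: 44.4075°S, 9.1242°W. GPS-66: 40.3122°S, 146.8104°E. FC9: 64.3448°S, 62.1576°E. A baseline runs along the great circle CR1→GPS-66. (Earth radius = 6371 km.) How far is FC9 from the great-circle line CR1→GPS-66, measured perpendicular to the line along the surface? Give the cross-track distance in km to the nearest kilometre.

δ₁₃ = central angle CR1→FC9 = 0.752432 rad  (haversine)
θ₁₃ = bearing CR1→FC9 = 143.130°,  θ₁₂ = bearing CR1→GPS-66 = 161.865°
dₓₜ = R·arcsin(sin δ₁₃ · sin(θ₁₃ − θ₁₂)) = 6371·arcsin(0.68342·sin(-18.736°)) = -1410.004 km
|dₓₜ| = 1410.004 km

1410 km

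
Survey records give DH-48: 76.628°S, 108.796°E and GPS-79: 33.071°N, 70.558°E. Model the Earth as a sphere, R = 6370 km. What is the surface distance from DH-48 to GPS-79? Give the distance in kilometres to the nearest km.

Δφ = 109.6990°,  Δλ = -38.2380°
a = sin²(Δφ/2) + cos φ₁ cos φ₂ sin²(Δλ/2) = 0.689330
c = 2·arcsin(√a) = 1.959145 rad = 112.2507°
d = R·c = 6370 × 1.959145 = 12479.8 km

12480 km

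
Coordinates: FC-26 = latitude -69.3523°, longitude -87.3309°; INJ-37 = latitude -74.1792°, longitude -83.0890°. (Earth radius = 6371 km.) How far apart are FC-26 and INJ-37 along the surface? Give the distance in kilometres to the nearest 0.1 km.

556.3 km

Δφ = -4.8269°,  Δλ = 4.2419°
a = sin²(Δφ/2) + cos φ₁ cos φ₂ sin²(Δλ/2) = 0.001905
c = 2·arcsin(√a) = 0.087319 rad = 5.0030°
d = R·c = 6371 × 0.087319 = 556.3 km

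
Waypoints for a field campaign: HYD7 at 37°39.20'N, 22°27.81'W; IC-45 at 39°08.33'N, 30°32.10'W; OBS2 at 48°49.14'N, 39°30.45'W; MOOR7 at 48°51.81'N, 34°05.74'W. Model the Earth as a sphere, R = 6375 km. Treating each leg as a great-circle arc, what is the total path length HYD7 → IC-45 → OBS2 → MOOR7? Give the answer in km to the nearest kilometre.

2412 km

HYD7: φ = +37.65333°, λ = -22.46350°
IC-45: φ = +39.13883°, λ = -30.53500°
OBS2: φ = +48.81900°, λ = -39.50750°
MOOR7: φ = +48.86350°, λ = -34.09567°
HYD7→IC-45: c = 0.113369 rad, d = 722.72 km
IC-45→OBS2: c = 0.202770 rad, d = 1292.66 km
OBS2→MOOR7: c = 0.062157 rad, d = 396.25 km
Total = 722.72 + 1292.66 + 396.25 = 2411.63 km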